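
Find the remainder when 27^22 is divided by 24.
9

Repeated squaring. Binary of 22 = 10110.
27^1 ≡ 3 (mod 24); 27^2 ≡ 9 (mod 24); 27^4 ≡ 9 (mod 24); 27^8 ≡ 9 (mod 24); 27^16 ≡ 9 (mod 24)
27^22 = 27^2 × 27^4 × 27^16 ≡ 9 (mod 24)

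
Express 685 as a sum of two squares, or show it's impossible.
3² + 26² (a=3, b=26)

Factorization: 685 = 5 × 137
By Fermat: n is sum of two squares iff every prime p ≡ 3 (mod 4) appears to even power.
All primes ≡ 3 (mod 4) appear to even power.
Search a = 0, 1, 2, … for 685 - a² a perfect square: first hit at a = 3: 685 - 9 = 676 = 26².
685 = 3² + 26² = 9 + 676 ✓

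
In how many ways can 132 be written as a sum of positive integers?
6620830889

p(n) counts ways to write n as a sum of positive integers (order ignored).
Euler's pentagonal recurrence: p(k) = p(k-1) + p(k-2) - p(k-5) - p(k-7) + p(k-12) + p(k-15) - ... (offsets j(3j∓1)/2, signs ++--, p(0)=1, p(<0)=0).
DP table for k = 0..131: p(0)=1, p(1)=1, p(2)=2, p(3)=3, p(4)=5, p(5)=7, p(6)=11, p(7)=15, p(8)=22, p(9)=30, p(10)=42, p(11)=56, p(12)=77, p(13)=101, p(14)=135, p(15)=176, p(16)=231, p(17)=297, p(18)=385, p(19)=490, p(20)=627, p(21)=792, p(22)=1002, p(23)=1255, p(24)=1575, p(25)=1958, p(26)=2436, p(27)=3010, p(28)=3718, p(29)=4565, p(30)=5604, p(31)=6842, p(32)=8349, p(33)=10143, p(34)=12310, p(35)=14883, p(36)=17977, p(37)=21637, p(38)=26015, p(39)=31185, p(40)=37338, p(41)=44583, p(42)=53174, p(43)=63261, p(44)=75175, p(45)=89134, p(46)=105558, p(47)=124754, p(48)=147273, p(49)=173525, p(50)=204226, p(51)=239943, p(52)=281589, p(53)=329931, p(54)=386155, p(55)=451276, p(56)=526823, p(57)=614154, p(58)=715220, p(59)=831820, p(60)=966467, p(61)=1121505, p(62)=1300156, p(63)=1505499, p(64)=1741630, p(65)=2012558, p(66)=2323520, p(67)=2679689, p(68)=3087735, p(69)=3554345, p(70)=4087968, p(71)=4697205, p(72)=5392783, p(73)=6185689, p(74)=7089500, p(75)=8118264, p(76)=9289091, p(77)=10619863, p(78)=12132164, p(79)=13848650, p(80)=15796476, p(81)=18004327, p(82)=20506255, p(83)=23338469, p(84)=26543660, p(85)=30167357, p(86)=34262962, p(87)=38887673, p(88)=44108109, p(89)=49995925, p(90)=56634173, p(91)=64112359, p(92)=72533807, p(93)=82010177, p(94)=92669720, p(95)=104651419, p(96)=118114304, p(97)=133230930, p(98)=150198136, p(99)=169229875, p(100)=190569292, p(101)=214481126, p(102)=241265379, p(103)=271248950, p(104)=304801365, p(105)=342325709, p(106)=384276336, p(107)=431149389, p(108)=483502844, p(109)=541946240, p(110)=607163746, p(111)=679903203, p(112)=761002156, p(113)=851376628, p(114)=952050665, p(115)=1064144451, p(116)=1188908248, p(117)=1327710076, p(118)=1482074143, p(119)=1653668665, p(120)=1844349560, p(121)=2056148051, p(122)=2291320912, p(123)=2552338241, p(124)=2841940500, p(125)=3163127352, p(126)=3519222692, p(127)=3913864295, p(128)=4351078600, p(129)=4835271870, p(130)=5371315400, p(131)=5964539504.
Final step: p(132) = p(131) + p(130) - p(127) - p(125) + p(120) + p(117) - p(110) - p(106) + p(97) + p(92) - p(81) - p(75) + p(62) + p(55) - p(40) - p(32) + p(15) + p(6)
= 5964539504 + 5371315400 - 3913864295 - 3163127352 + 1844349560 + 1327710076 - 607163746 - 384276336 + 133230930 + 72533807 - 18004327 - 8118264 + 1300156 + 451276 - 37338 - 8349 + 176 + 11
= 6620830889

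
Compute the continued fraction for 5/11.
[0; 2, 5]

Euclidean algorithm steps:
5 = 0 × 11 + 5
11 = 2 × 5 + 1
5 = 5 × 1 + 0
Continued fraction: [0; 2, 5]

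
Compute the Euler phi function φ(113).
112

113 = 113
φ(n) = n × ∏(1 - 1/p) for each prime p dividing n
φ(113) = 113 × (1 - 1/113) = 112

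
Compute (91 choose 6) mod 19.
8

Using Lucas' theorem:
Write n=91 and k=6 in base 19:
n in base 19: [4, 15]
k in base 19: [0, 6]
C(91,6) mod 19 = ∏ C(n_i, k_i) mod 19
Digit binomials (mod 19): C(4,0) = 1; C(15,6) = 5005 ≡ 8
Product: 1 × 8 = 8 ≡ 8 (mod 19)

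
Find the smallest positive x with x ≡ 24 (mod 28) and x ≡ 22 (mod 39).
724

Using Chinese Remainder Theorem:
M = 28 × 39 = 1092
M1 = 39, M2 = 28
y1 = 39^(-1) mod 28 = 23
y2 = 28^(-1) mod 39 = 7
x = (24×39×23 + 22×28×7) mod 1092 = 724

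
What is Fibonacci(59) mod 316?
73

Matrix identity: Q^n = [[F_(n+1), F_n], [F_n, F_(n-1)]] with Q = [[1,1],[1,0]].
n = 59 = 111011₂. Square-and-multiply, entries mod 316:
Q^1 = [[1,1],[1,0]]
Q^3 = (Q^1)²·Q = [[3,2],[2,1]]
Q^7 = (Q^3)²·Q = [[21,13],[13,8]]
Q^14 = (Q^7)² = [[294,61],[61,233]]
Q^29 = (Q^14)²·Q = [[12,97],[97,231]]
Q^59 = (Q^29)²·Q = [[260,73],[73,187]]
F_59 mod 316 = Q^59[0][1] = 73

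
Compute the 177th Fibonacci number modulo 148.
26

Matrix identity: Q^n = [[F_(n+1), F_n], [F_n, F_(n-1)]] with Q = [[1,1],[1,0]].
n = 177 = 10110001₂. Square-and-multiply, entries mod 148:
Q^1 = [[1,1],[1,0]]
Q^2 = (Q^1)² = [[2,1],[1,1]]
Q^5 = (Q^2)²·Q = [[8,5],[5,3]]
Q^11 = (Q^5)²·Q = [[144,89],[89,55]]
Q^22 = (Q^11)² = [[93,99],[99,142]]
Q^44 = (Q^22)² = [[98,29],[29,69]]
Q^88 = (Q^44)² = [[85,107],[107,126]]
Q^177 = (Q^88)²·Q = [[107,26],[26,81]]
F_177 mod 148 = Q^177[0][1] = 26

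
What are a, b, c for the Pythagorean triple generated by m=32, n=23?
(495, 1472, 1553)

Euclid's formula: a = m² - n², b = 2mn, c = m² + n²
m = 32, n = 23
a = 32² - 23² = 1024 - 529 = 495
b = 2 × 32 × 23 = 1472
c = 32² + 23² = 1024 + 529 = 1553
Verification: 495² + 1472² = 245025 + 2166784 = 2411809 = 1553² ✓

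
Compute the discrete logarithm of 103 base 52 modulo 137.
60

Baby-step giant-step with step n = ⌈√137⌉ = 12.
Baby steps 52^j mod 137 (j:value) for j=0..11: 0:1, 1:52, 2:101, 3:46, 4:63, 5:125, 6:61, 7:21, 8:133, 9:66, 10:7, 11:90.
Giant-step multiplier: 52^(-12) ≡ 52^(136-12) = 52^124 ≡ 81 (mod 137).
Giant steps γ_i = 103·81^i mod 137: γ_0=103, γ_1=123, γ_2=99, γ_3=73, γ_4=22, γ_5=1 (in table at j=0).
x = i·n + j = 5·12 + 0 = 60.
Check: 52^60 ≡ 103 (mod 137).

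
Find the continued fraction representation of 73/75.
[0; 1, 36, 2]

Euclidean algorithm steps:
73 = 0 × 75 + 73
75 = 1 × 73 + 2
73 = 36 × 2 + 1
2 = 2 × 1 + 0
Continued fraction: [0; 1, 36, 2]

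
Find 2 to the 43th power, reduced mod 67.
48

Repeated squaring. Binary of 43 = 101011.
2^1 ≡ 2 (mod 67); 2^2 ≡ 4 (mod 67); 2^4 ≡ 16 (mod 67); 2^8 ≡ 55 (mod 67); 2^16 ≡ 10 (mod 67); 2^32 ≡ 33 (mod 67)
2^43 = 2^1 × 2^2 × 2^8 × 2^32 ≡ 48 (mod 67)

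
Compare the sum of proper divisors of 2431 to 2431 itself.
deficient

Proper divisors of 2431: sum = 1 + 11 + 13 + 17 + 143 + 187 + 221 = 593
Since 593 < 2431, 2431 is deficient.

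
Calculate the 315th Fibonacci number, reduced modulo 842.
0

Matrix identity: Q^n = [[F_(n+1), F_n], [F_n, F_(n-1)]] with Q = [[1,1],[1,0]].
n = 315 = 100111011₂. Square-and-multiply, entries mod 842:
Q^1 = [[1,1],[1,0]]
Q^2 = (Q^1)² = [[2,1],[1,1]]
Q^4 = (Q^2)² = [[5,3],[3,2]]
Q^9 = (Q^4)²·Q = [[55,34],[34,21]]
Q^19 = (Q^9)²·Q = [[29,813],[813,58]]
Q^39 = (Q^19)²·Q = [[1,840],[840,3]]
Q^78 = (Q^39)² = [[5,834],[834,13]]
Q^157 = (Q^78)²·Q = [[787,89],[89,698]]
Q^315 = (Q^157)²·Q = [[813,0],[0,813]]
F_315 mod 842 = Q^315[0][1] = 0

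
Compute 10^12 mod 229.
17

Repeated squaring. Binary of 12 = 1100.
10^1 ≡ 10 (mod 229); 10^2 ≡ 100 (mod 229); 10^4 ≡ 153 (mod 229); 10^8 ≡ 51 (mod 229)
10^12 = 10^4 × 10^8 ≡ 17 (mod 229)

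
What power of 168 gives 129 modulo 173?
155

Baby-step giant-step with step n = ⌈√173⌉ = 14.
Baby steps 168^j mod 173 (j:value) for j=0..13: 0:1, 1:168, 2:25, 3:48, 4:106, 5:162, 6:55, 7:71, 8:164, 9:45, 10:121, 11:87, 12:84, 13:99.
Giant-step multiplier: 168^(-14) ≡ 168^(172-14) = 168^158 ≡ 137 (mod 173).
Giant steps γ_i = 129·137^i mod 173: γ_0=129, γ_1=27, γ_2=66, γ_3=46, γ_4=74, γ_5=104, γ_6=62, γ_7=17, γ_8=80, γ_9=61, γ_10=53, γ_11=168 (in table at j=1).
x = i·n + j = 11·14 + 1 = 155.
Check: 168^155 ≡ 129 (mod 173).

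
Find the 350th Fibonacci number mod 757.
737

Matrix identity: Q^n = [[F_(n+1), F_n], [F_n, F_(n-1)]] with Q = [[1,1],[1,0]].
n = 350 = 101011110₂. Square-and-multiply, entries mod 757:
Q^1 = [[1,1],[1,0]]
Q^2 = (Q^1)² = [[2,1],[1,1]]
Q^5 = (Q^2)²·Q = [[8,5],[5,3]]
Q^10 = (Q^5)² = [[89,55],[55,34]]
Q^21 = (Q^10)²·Q = [[300,348],[348,709]]
Q^43 = (Q^21)²·Q = [[542,658],[658,641]]
Q^87 = (Q^43)²·Q = [[226,8],[8,218]]
Q^175 = (Q^87)²·Q = [[188,421],[421,524]]
Q^350 = (Q^175)² = [[625,737],[737,645]]
F_350 mod 757 = Q^350[0][1] = 737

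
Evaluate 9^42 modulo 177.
153

Repeated squaring. Binary of 42 = 101010.
9^1 ≡ 9 (mod 177); 9^2 ≡ 81 (mod 177); 9^4 ≡ 12 (mod 177); 9^8 ≡ 144 (mod 177); 9^16 ≡ 27 (mod 177); 9^32 ≡ 21 (mod 177)
9^42 = 9^2 × 9^8 × 9^32 ≡ 153 (mod 177)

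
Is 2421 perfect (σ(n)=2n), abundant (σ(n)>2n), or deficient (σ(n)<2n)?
deficient

Proper divisors of 2421: sum = 1 + 3 + 9 + 269 + 807 = 1089
Since 1089 < 2421, 2421 is deficient.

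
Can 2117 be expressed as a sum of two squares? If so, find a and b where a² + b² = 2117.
1² + 46² (a=1, b=46)

Factorization: 2117 = 29 × 73
By Fermat: n is sum of two squares iff every prime p ≡ 3 (mod 4) appears to even power.
All primes ≡ 3 (mod 4) appear to even power.
Search a = 0, 1, 2, … for 2117 - a² a perfect square: first hit at a = 1: 2117 - 1 = 2116 = 46².
2117 = 1² + 46² = 1 + 2116 ✓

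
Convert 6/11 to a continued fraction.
[0; 1, 1, 5]

Euclidean algorithm steps:
6 = 0 × 11 + 6
11 = 1 × 6 + 5
6 = 1 × 5 + 1
5 = 5 × 1 + 0
Continued fraction: [0; 1, 1, 5]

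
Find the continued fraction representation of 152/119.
[1; 3, 1, 1, 1, 1, 6]

Euclidean algorithm steps:
152 = 1 × 119 + 33
119 = 3 × 33 + 20
33 = 1 × 20 + 13
20 = 1 × 13 + 7
13 = 1 × 7 + 6
7 = 1 × 6 + 1
6 = 6 × 1 + 0
Continued fraction: [1; 3, 1, 1, 1, 1, 6]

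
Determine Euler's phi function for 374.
160

374 = 2 × 11 × 17
φ(n) = n × ∏(1 - 1/p) for each prime p dividing n
φ(374) = 374 × (1 - 1/2) × (1 - 1/11) × (1 - 1/17) = 160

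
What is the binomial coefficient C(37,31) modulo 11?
0

Using Lucas' theorem:
Write n=37 and k=31 in base 11:
n in base 11: [3, 4]
k in base 11: [2, 9]
C(37,31) mod 11 = ∏ C(n_i, k_i) mod 11
Digit binomials (mod 11): C(3,2) = 3; C(4,9) = 0 (k_i > n_i)
Product: 3 × 0 = 0 ≡ 0 (mod 11)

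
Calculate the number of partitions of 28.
3718

p(n) counts ways to write n as a sum of positive integers (order ignored).
Euler's pentagonal recurrence: p(k) = p(k-1) + p(k-2) - p(k-5) - p(k-7) + p(k-12) + p(k-15) - ... (offsets j(3j∓1)/2, signs ++--, p(0)=1, p(<0)=0).
DP table for k = 0..27: p(0)=1, p(1)=1, p(2)=2, p(3)=3, p(4)=5, p(5)=7, p(6)=11, p(7)=15, p(8)=22, p(9)=30, p(10)=42, p(11)=56, p(12)=77, p(13)=101, p(14)=135, p(15)=176, p(16)=231, p(17)=297, p(18)=385, p(19)=490, p(20)=627, p(21)=792, p(22)=1002, p(23)=1255, p(24)=1575, p(25)=1958, p(26)=2436, p(27)=3010.
Final step: p(28) = p(27) + p(26) - p(23) - p(21) + p(16) + p(13) - p(6) - p(2)
= 3010 + 2436 - 1255 - 792 + 231 + 101 - 11 - 2
= 3718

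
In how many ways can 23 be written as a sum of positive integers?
1255

p(n) counts ways to write n as a sum of positive integers (order ignored).
Euler's pentagonal recurrence: p(k) = p(k-1) + p(k-2) - p(k-5) - p(k-7) + p(k-12) + p(k-15) - ... (offsets j(3j∓1)/2, signs ++--, p(0)=1, p(<0)=0).
DP table for k = 0..22: p(0)=1, p(1)=1, p(2)=2, p(3)=3, p(4)=5, p(5)=7, p(6)=11, p(7)=15, p(8)=22, p(9)=30, p(10)=42, p(11)=56, p(12)=77, p(13)=101, p(14)=135, p(15)=176, p(16)=231, p(17)=297, p(18)=385, p(19)=490, p(20)=627, p(21)=792, p(22)=1002.
Final step: p(23) = p(22) + p(21) - p(18) - p(16) + p(11) + p(8) - p(1)
= 1002 + 792 - 385 - 231 + 56 + 22 - 1
= 1255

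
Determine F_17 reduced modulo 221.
50

Matrix identity: Q^n = [[F_(n+1), F_n], [F_n, F_(n-1)]] with Q = [[1,1],[1,0]].
n = 17 = 10001₂. Square-and-multiply, entries mod 221:
Q^1 = [[1,1],[1,0]]
Q^2 = (Q^1)² = [[2,1],[1,1]]
Q^4 = (Q^2)² = [[5,3],[3,2]]
Q^8 = (Q^4)² = [[34,21],[21,13]]
Q^17 = (Q^8)²·Q = [[153,50],[50,103]]
F_17 mod 221 = Q^17[0][1] = 50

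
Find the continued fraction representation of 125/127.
[0; 1, 62, 2]

Euclidean algorithm steps:
125 = 0 × 127 + 125
127 = 1 × 125 + 2
125 = 62 × 2 + 1
2 = 2 × 1 + 0
Continued fraction: [0; 1, 62, 2]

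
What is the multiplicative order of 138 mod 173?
43

173 is prime, so ord(138) divides φ(173) = 172.
Divisors of 172: 1, 2, 4, 43, 86, 172.
Repeated squaring: 138^1 ≡ 138, 138^2 ≡ 14, 138^4 ≡ 23, 138^8 ≡ 10, 138^16 ≡ 100, 138^32 ≡ 139, 138^64 ≡ 118, 138^128 ≡ 84 (mod 173).
Test 138^d mod 173 for each divisor d in increasing order:
138^1 ≡ 138
138^2 ≡ 14
138^4 ≡ 23
138^43 = 138^32·138^8·138^2·138^1 ≡ 1  ← first divisor giving 1
The order is 43.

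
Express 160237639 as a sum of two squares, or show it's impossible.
Not possible

Factorization: 160237639 = 37 × 163^3
By Fermat: n is sum of two squares iff every prime p ≡ 3 (mod 4) appears to even power.
Prime(s) ≡ 3 (mod 4) with odd exponent: [(163, 3)]
Therefore 160237639 cannot be expressed as a² + b².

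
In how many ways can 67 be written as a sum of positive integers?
2679689

p(n) counts ways to write n as a sum of positive integers (order ignored).
Euler's pentagonal recurrence: p(k) = p(k-1) + p(k-2) - p(k-5) - p(k-7) + p(k-12) + p(k-15) - ... (offsets j(3j∓1)/2, signs ++--, p(0)=1, p(<0)=0).
DP table for k = 0..66: p(0)=1, p(1)=1, p(2)=2, p(3)=3, p(4)=5, p(5)=7, p(6)=11, p(7)=15, p(8)=22, p(9)=30, p(10)=42, p(11)=56, p(12)=77, p(13)=101, p(14)=135, p(15)=176, p(16)=231, p(17)=297, p(18)=385, p(19)=490, p(20)=627, p(21)=792, p(22)=1002, p(23)=1255, p(24)=1575, p(25)=1958, p(26)=2436, p(27)=3010, p(28)=3718, p(29)=4565, p(30)=5604, p(31)=6842, p(32)=8349, p(33)=10143, p(34)=12310, p(35)=14883, p(36)=17977, p(37)=21637, p(38)=26015, p(39)=31185, p(40)=37338, p(41)=44583, p(42)=53174, p(43)=63261, p(44)=75175, p(45)=89134, p(46)=105558, p(47)=124754, p(48)=147273, p(49)=173525, p(50)=204226, p(51)=239943, p(52)=281589, p(53)=329931, p(54)=386155, p(55)=451276, p(56)=526823, p(57)=614154, p(58)=715220, p(59)=831820, p(60)=966467, p(61)=1121505, p(62)=1300156, p(63)=1505499, p(64)=1741630, p(65)=2012558, p(66)=2323520.
Final step: p(67) = p(66) + p(65) - p(62) - p(60) + p(55) + p(52) - p(45) - p(41) + p(32) + p(27) - p(16) - p(10)
= 2323520 + 2012558 - 1300156 - 966467 + 451276 + 281589 - 89134 - 44583 + 8349 + 3010 - 231 - 42
= 2679689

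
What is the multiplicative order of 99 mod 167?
83

167 is prime, so ord(99) divides φ(167) = 166.
Divisors of 166: 1, 2, 83, 166.
Repeated squaring: 99^1 ≡ 99, 99^2 ≡ 115, 99^4 ≡ 32, 99^8 ≡ 22, 99^16 ≡ 150, 99^32 ≡ 122, 99^64 ≡ 21, 99^128 ≡ 107 (mod 167).
Test 99^d mod 167 for each divisor d in increasing order:
99^1 ≡ 99
99^2 ≡ 115
99^83 = 99^64·99^16·99^2·99^1 ≡ 1  ← first divisor giving 1
The order is 83.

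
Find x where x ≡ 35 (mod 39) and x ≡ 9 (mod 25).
659

Using Chinese Remainder Theorem:
M = 39 × 25 = 975
M1 = 25, M2 = 39
y1 = 25^(-1) mod 39 = 25
y2 = 39^(-1) mod 25 = 9
x = (35×25×25 + 9×39×9) mod 975 = 659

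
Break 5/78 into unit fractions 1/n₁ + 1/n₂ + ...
1/16 + 1/624

Greedy algorithm:
5/78: ceiling(78/5) = 16, use 1/16
1/624: ceiling(624/1) = 624, use 1/624
Result: 5/78 = 1/16 + 1/624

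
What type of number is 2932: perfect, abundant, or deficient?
deficient

Proper divisors of 2932: sum = 1 + 2 + 4 + 733 + 1466 = 2206
Since 2206 < 2932, 2932 is deficient.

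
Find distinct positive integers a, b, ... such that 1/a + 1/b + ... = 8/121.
1/16 + 1/277 + 1/178758 + 1/47931455088

Greedy algorithm:
8/121: ceiling(121/8) = 16, use 1/16
7/1936: ceiling(1936/7) = 277, use 1/277
3/536272: ceiling(536272/3) = 178758, use 1/178758
1/47931455088: ceiling(47931455088/1) = 47931455088, use 1/47931455088
Result: 8/121 = 1/16 + 1/277 + 1/178758 + 1/47931455088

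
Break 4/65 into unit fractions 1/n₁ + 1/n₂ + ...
1/17 + 1/369 + 1/203873 + 1/83128196385

Greedy algorithm:
4/65: ceiling(65/4) = 17, use 1/17
3/1105: ceiling(1105/3) = 369, use 1/369
2/407745: ceiling(407745/2) = 203873, use 1/203873
1/83128196385: ceiling(83128196385/1) = 83128196385, use 1/83128196385
Result: 4/65 = 1/17 + 1/369 + 1/203873 + 1/83128196385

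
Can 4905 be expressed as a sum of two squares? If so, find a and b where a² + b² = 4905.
12² + 69² (a=12, b=69)

Factorization: 4905 = 3^2 × 5 × 109
By Fermat: n is sum of two squares iff every prime p ≡ 3 (mod 4) appears to even power.
All primes ≡ 3 (mod 4) appear to even power.
Search a = 0, 1, 2, … for 4905 - a² a perfect square: first hit at a = 12: 4905 - 144 = 4761 = 69².
4905 = 12² + 69² = 144 + 4761 ✓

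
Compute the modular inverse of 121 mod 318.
205

gcd(121, 318) = 1, so the inverse exists.
Extended Euclidean algorithm on (318, 121):
318 = 2 × 121 + 76  ⟹  76 = (1)·318 + (-2)·121
121 = 1 × 76 + 45  ⟹  45 = (-1)·318 + (3)·121
76 = 1 × 45 + 31  ⟹  31 = (2)·318 + (-5)·121
45 = 1 × 31 + 14  ⟹  14 = (-3)·318 + (8)·121
31 = 2 × 14 + 3  ⟹  3 = (8)·318 + (-21)·121
14 = 4 × 3 + 2  ⟹  2 = (-35)·318 + (92)·121
3 = 1 × 2 + 1  ⟹  1 = (43)·318 + (-113)·121
So (-113)·121 ≡ 1 (mod 318), i.e. 121^(-1) ≡ -113 ≡ 205 (mod 318).
Check: 121 × 205 = 24805 ≡ 1 (mod 318)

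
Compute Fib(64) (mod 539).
322

Matrix identity: Q^n = [[F_(n+1), F_n], [F_n, F_(n-1)]] with Q = [[1,1],[1,0]].
n = 64 = 1000000₂. Square-and-multiply, entries mod 539:
Q^1 = [[1,1],[1,0]]
Q^2 = (Q^1)² = [[2,1],[1,1]]
Q^4 = (Q^2)² = [[5,3],[3,2]]
Q^8 = (Q^4)² = [[34,21],[21,13]]
Q^16 = (Q^8)² = [[519,448],[448,71]]
Q^32 = (Q^16)² = [[57,210],[210,386]]
Q^64 = (Q^32)² = [[456,322],[322,134]]
F_64 mod 539 = Q^64[0][1] = 322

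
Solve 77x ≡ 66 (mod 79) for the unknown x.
x ≡ 46 (mod 79)

gcd(77, 79) = 1, which divides 66, so solutions exist.
Find 77^(-1) mod 79 by the extended Euclidean algorithm:
79 = 1 × 77 + 2  ⟹  2 = (1)·79 + (-1)·77
77 = 38 × 2 + 1  ⟹  1 = (-38)·79 + (39)·77
So (39)·77 ≡ 1 (mod 79), i.e. 77^(-1) ≡ 39 (mod 79).
x ≡ 39 × 66 = 2574 ≡ 46 (mod 79).
Check: 77 × 46 = 3542 ≡ 66 (mod 79).
Unique solution: x ≡ 46 (mod 79)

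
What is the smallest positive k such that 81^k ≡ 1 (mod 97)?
12

97 is prime, so ord(81) divides φ(97) = 96.
Divisors of 96: 1, 2, 3, 4, 6, 8, 12, 16, 24, 32, 48, 96.
Repeated squaring: 81^1 ≡ 81, 81^2 ≡ 62, 81^4 ≡ 61, 81^8 ≡ 35, 81^16 ≡ 61, 81^32 ≡ 35, 81^64 ≡ 61 (mod 97).
Test 81^d mod 97 for each divisor d in increasing order:
81^1 ≡ 81
81^2 ≡ 62
81^3 = 81^2·81^1 ≡ 75
81^4 ≡ 61
81^6 = 81^4·81^2 ≡ 96
81^8 ≡ 35
81^12 = 81^8·81^4 ≡ 1  ← first divisor giving 1
The order is 12.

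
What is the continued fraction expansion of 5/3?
[1; 1, 2]

Euclidean algorithm steps:
5 = 1 × 3 + 2
3 = 1 × 2 + 1
2 = 2 × 1 + 0
Continued fraction: [1; 1, 2]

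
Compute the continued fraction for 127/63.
[2; 63]

Euclidean algorithm steps:
127 = 2 × 63 + 1
63 = 63 × 1 + 0
Continued fraction: [2; 63]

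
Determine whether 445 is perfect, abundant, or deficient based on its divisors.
deficient

Proper divisors of 445: sum = 1 + 5 + 89 = 95
Since 95 < 445, 445 is deficient.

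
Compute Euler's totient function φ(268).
132

268 = 2^2 × 67
φ(n) = n × ∏(1 - 1/p) for each prime p dividing n
φ(268) = 268 × (1 - 1/2) × (1 - 1/67) = 132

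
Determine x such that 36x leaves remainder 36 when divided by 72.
x ≡ 1 (mod 2)

gcd(36, 72) = 36, which divides 36, so solutions exist.
Divide through by 36: x ≡ 1 (mod 2).
The coefficient of x is now 1, so x ≡ 1 (mod 2).
Check: 36 × 1 = 36 ≡ 36 (mod 72).
x ≡ 1 (mod 2), giving 36 solutions mod 72.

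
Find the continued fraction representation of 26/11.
[2; 2, 1, 3]

Euclidean algorithm steps:
26 = 2 × 11 + 4
11 = 2 × 4 + 3
4 = 1 × 3 + 1
3 = 3 × 1 + 0
Continued fraction: [2; 2, 1, 3]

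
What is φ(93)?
60

93 = 3 × 31
φ(n) = n × ∏(1 - 1/p) for each prime p dividing n
φ(93) = 93 × (1 - 1/3) × (1 - 1/31) = 60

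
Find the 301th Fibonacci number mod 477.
143

Matrix identity: Q^n = [[F_(n+1), F_n], [F_n, F_(n-1)]] with Q = [[1,1],[1,0]].
n = 301 = 100101101₂. Square-and-multiply, entries mod 477:
Q^1 = [[1,1],[1,0]]
Q^2 = (Q^1)² = [[2,1],[1,1]]
Q^4 = (Q^2)² = [[5,3],[3,2]]
Q^9 = (Q^4)²·Q = [[55,34],[34,21]]
Q^18 = (Q^9)² = [[365,199],[199,166]]
Q^37 = (Q^18)²·Q = [[404,152],[152,252]]
Q^75 = (Q^37)²·Q = [[309,290],[290,19]]
Q^150 = (Q^75)² = [[229,197],[197,32]]
Q^301 = (Q^150)²·Q = [[44,143],[143,378]]
F_301 mod 477 = Q^301[0][1] = 143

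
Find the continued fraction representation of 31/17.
[1; 1, 4, 1, 2]

Euclidean algorithm steps:
31 = 1 × 17 + 14
17 = 1 × 14 + 3
14 = 4 × 3 + 2
3 = 1 × 2 + 1
2 = 2 × 1 + 0
Continued fraction: [1; 1, 4, 1, 2]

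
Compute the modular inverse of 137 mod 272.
137

gcd(137, 272) = 1, so the inverse exists.
Extended Euclidean algorithm on (272, 137):
272 = 1 × 137 + 135  ⟹  135 = (1)·272 + (-1)·137
137 = 1 × 135 + 2  ⟹  2 = (-1)·272 + (2)·137
135 = 67 × 2 + 1  ⟹  1 = (68)·272 + (-135)·137
So (-135)·137 ≡ 1 (mod 272), i.e. 137^(-1) ≡ -135 ≡ 137 (mod 272).
Check: 137 × 137 = 18769 ≡ 1 (mod 272)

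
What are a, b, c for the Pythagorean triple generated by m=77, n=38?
(4485, 5852, 7373)

Euclid's formula: a = m² - n², b = 2mn, c = m² + n²
m = 77, n = 38
a = 77² - 38² = 5929 - 1444 = 4485
b = 2 × 77 × 38 = 5852
c = 77² + 38² = 5929 + 1444 = 7373
Verification: 4485² + 5852² = 20115225 + 34245904 = 54361129 = 7373² ✓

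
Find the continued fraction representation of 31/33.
[0; 1, 15, 2]

Euclidean algorithm steps:
31 = 0 × 33 + 31
33 = 1 × 31 + 2
31 = 15 × 2 + 1
2 = 2 × 1 + 0
Continued fraction: [0; 1, 15, 2]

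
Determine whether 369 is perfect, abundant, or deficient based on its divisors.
deficient

Proper divisors of 369: sum = 1 + 3 + 9 + 41 + 123 = 177
Since 177 < 369, 369 is deficient.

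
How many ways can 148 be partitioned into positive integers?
33549419497

p(n) counts ways to write n as a sum of positive integers (order ignored).
Euler's pentagonal recurrence: p(k) = p(k-1) + p(k-2) - p(k-5) - p(k-7) + p(k-12) + p(k-15) - ... (offsets j(3j∓1)/2, signs ++--, p(0)=1, p(<0)=0).
DP table for k = 0..147: p(0)=1, p(1)=1, p(2)=2, p(3)=3, p(4)=5, p(5)=7, p(6)=11, p(7)=15, p(8)=22, p(9)=30, p(10)=42, p(11)=56, p(12)=77, p(13)=101, p(14)=135, p(15)=176, p(16)=231, p(17)=297, p(18)=385, p(19)=490, p(20)=627, p(21)=792, p(22)=1002, p(23)=1255, p(24)=1575, p(25)=1958, p(26)=2436, p(27)=3010, p(28)=3718, p(29)=4565, p(30)=5604, p(31)=6842, p(32)=8349, p(33)=10143, p(34)=12310, p(35)=14883, p(36)=17977, p(37)=21637, p(38)=26015, p(39)=31185, p(40)=37338, p(41)=44583, p(42)=53174, p(43)=63261, p(44)=75175, p(45)=89134, p(46)=105558, p(47)=124754, p(48)=147273, p(49)=173525, p(50)=204226, p(51)=239943, p(52)=281589, p(53)=329931, p(54)=386155, p(55)=451276, p(56)=526823, p(57)=614154, p(58)=715220, p(59)=831820, p(60)=966467, p(61)=1121505, p(62)=1300156, p(63)=1505499, p(64)=1741630, p(65)=2012558, p(66)=2323520, p(67)=2679689, p(68)=3087735, p(69)=3554345, p(70)=4087968, p(71)=4697205, p(72)=5392783, p(73)=6185689, p(74)=7089500, p(75)=8118264, p(76)=9289091, p(77)=10619863, p(78)=12132164, p(79)=13848650, p(80)=15796476, p(81)=18004327, p(82)=20506255, p(83)=23338469, p(84)=26543660, p(85)=30167357, p(86)=34262962, p(87)=38887673, p(88)=44108109, p(89)=49995925, p(90)=56634173, p(91)=64112359, p(92)=72533807, p(93)=82010177, p(94)=92669720, p(95)=104651419, p(96)=118114304, p(97)=133230930, p(98)=150198136, p(99)=169229875, p(100)=190569292, p(101)=214481126, p(102)=241265379, p(103)=271248950, p(104)=304801365, p(105)=342325709, p(106)=384276336, p(107)=431149389, p(108)=483502844, p(109)=541946240, p(110)=607163746, p(111)=679903203, p(112)=761002156, p(113)=851376628, p(114)=952050665, p(115)=1064144451, p(116)=1188908248, p(117)=1327710076, p(118)=1482074143, p(119)=1653668665, p(120)=1844349560, p(121)=2056148051, p(122)=2291320912, p(123)=2552338241, p(124)=2841940500, p(125)=3163127352, p(126)=3519222692, p(127)=3913864295, p(128)=4351078600, p(129)=4835271870, p(130)=5371315400, p(131)=5964539504, p(132)=6620830889, p(133)=7346629512, p(134)=8149040695, p(135)=9035836076, p(136)=10015581680, p(137)=11097645016, p(138)=12292341831, p(139)=13610949895, p(140)=15065878135, p(141)=16670689208, p(142)=18440293320, p(143)=20390982757, p(144)=22540654445, p(145)=24908858009, p(146)=27517052599, p(147)=30388671978.
Final step: p(148) = p(147) + p(146) - p(143) - p(141) + p(136) + p(133) - p(126) - p(122) + p(113) + p(108) - p(97) - p(91) + p(78) + p(71) - p(56) - p(48) + p(31) + p(22) - p(3)
= 30388671978 + 27517052599 - 20390982757 - 16670689208 + 10015581680 + 7346629512 - 3519222692 - 2291320912 + 851376628 + 483502844 - 133230930 - 64112359 + 12132164 + 4697205 - 526823 - 147273 + 6842 + 1002 - 3
= 33549419497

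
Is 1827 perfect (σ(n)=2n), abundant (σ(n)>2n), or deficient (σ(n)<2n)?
deficient

Proper divisors of 1827: sum = 1 + 3 + 7 + 9 + 21 + 29 + 63 + 87 + 203 + 261 + 609 = 1293
Since 1293 < 1827, 1827 is deficient.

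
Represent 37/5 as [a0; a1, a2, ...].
[7; 2, 2]

Euclidean algorithm steps:
37 = 7 × 5 + 2
5 = 2 × 2 + 1
2 = 2 × 1 + 0
Continued fraction: [7; 2, 2]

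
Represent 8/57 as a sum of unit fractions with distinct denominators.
1/8 + 1/66 + 1/5016

Greedy algorithm:
8/57: ceiling(57/8) = 8, use 1/8
7/456: ceiling(456/7) = 66, use 1/66
1/5016: ceiling(5016/1) = 5016, use 1/5016
Result: 8/57 = 1/8 + 1/66 + 1/5016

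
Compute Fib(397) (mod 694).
673

Matrix identity: Q^n = [[F_(n+1), F_n], [F_n, F_(n-1)]] with Q = [[1,1],[1,0]].
n = 397 = 110001101₂. Square-and-multiply, entries mod 694:
Q^1 = [[1,1],[1,0]]
Q^3 = (Q^1)²·Q = [[3,2],[2,1]]
Q^6 = (Q^3)² = [[13,8],[8,5]]
Q^12 = (Q^6)² = [[233,144],[144,89]]
Q^24 = (Q^12)² = [[73,564],[564,203]]
Q^49 = (Q^24)²·Q = [[229,21],[21,208]]
Q^99 = (Q^49)²·Q = [[293,138],[138,155]]
Q^198 = (Q^99)² = [[99,58],[58,41]]
Q^397 = (Q^198)²·Q = [[465,673],[673,486]]
F_397 mod 694 = Q^397[0][1] = 673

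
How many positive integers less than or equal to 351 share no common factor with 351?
216

351 = 3^3 × 13
φ(n) = n × ∏(1 - 1/p) for each prime p dividing n
φ(351) = 351 × (1 - 1/3) × (1 - 1/13) = 216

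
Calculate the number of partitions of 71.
4697205

p(n) counts ways to write n as a sum of positive integers (order ignored).
Euler's pentagonal recurrence: p(k) = p(k-1) + p(k-2) - p(k-5) - p(k-7) + p(k-12) + p(k-15) - ... (offsets j(3j∓1)/2, signs ++--, p(0)=1, p(<0)=0).
DP table for k = 0..70: p(0)=1, p(1)=1, p(2)=2, p(3)=3, p(4)=5, p(5)=7, p(6)=11, p(7)=15, p(8)=22, p(9)=30, p(10)=42, p(11)=56, p(12)=77, p(13)=101, p(14)=135, p(15)=176, p(16)=231, p(17)=297, p(18)=385, p(19)=490, p(20)=627, p(21)=792, p(22)=1002, p(23)=1255, p(24)=1575, p(25)=1958, p(26)=2436, p(27)=3010, p(28)=3718, p(29)=4565, p(30)=5604, p(31)=6842, p(32)=8349, p(33)=10143, p(34)=12310, p(35)=14883, p(36)=17977, p(37)=21637, p(38)=26015, p(39)=31185, p(40)=37338, p(41)=44583, p(42)=53174, p(43)=63261, p(44)=75175, p(45)=89134, p(46)=105558, p(47)=124754, p(48)=147273, p(49)=173525, p(50)=204226, p(51)=239943, p(52)=281589, p(53)=329931, p(54)=386155, p(55)=451276, p(56)=526823, p(57)=614154, p(58)=715220, p(59)=831820, p(60)=966467, p(61)=1121505, p(62)=1300156, p(63)=1505499, p(64)=1741630, p(65)=2012558, p(66)=2323520, p(67)=2679689, p(68)=3087735, p(69)=3554345, p(70)=4087968.
Final step: p(71) = p(70) + p(69) - p(66) - p(64) + p(59) + p(56) - p(49) - p(45) + p(36) + p(31) - p(20) - p(14) + p(1)
= 4087968 + 3554345 - 2323520 - 1741630 + 831820 + 526823 - 173525 - 89134 + 17977 + 6842 - 627 - 135 + 1
= 4697205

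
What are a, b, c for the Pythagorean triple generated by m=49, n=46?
(285, 4508, 4517)

Euclid's formula: a = m² - n², b = 2mn, c = m² + n²
m = 49, n = 46
a = 49² - 46² = 2401 - 2116 = 285
b = 2 × 49 × 46 = 4508
c = 49² + 46² = 2401 + 2116 = 4517
Verification: 285² + 4508² = 81225 + 20322064 = 20403289 = 4517² ✓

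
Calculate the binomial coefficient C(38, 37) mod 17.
4

Using Lucas' theorem:
Write n=38 and k=37 in base 17:
n in base 17: [2, 4]
k in base 17: [2, 3]
C(38,37) mod 17 = ∏ C(n_i, k_i) mod 17
Digit binomials (mod 17): C(2,2) = 1; C(4,3) = 4
Product: 1 × 4 = 4 ≡ 4 (mod 17)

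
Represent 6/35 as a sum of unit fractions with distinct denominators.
1/6 + 1/210

Greedy algorithm:
6/35: ceiling(35/6) = 6, use 1/6
1/210: ceiling(210/1) = 210, use 1/210
Result: 6/35 = 1/6 + 1/210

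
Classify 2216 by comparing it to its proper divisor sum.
deficient

Proper divisors of 2216: sum = 1 + 2 + 4 + 8 + 277 + 554 + 1108 = 1954
Since 1954 < 2216, 2216 is deficient.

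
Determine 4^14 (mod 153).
16

Repeated squaring. Binary of 14 = 1110.
4^1 ≡ 4 (mod 153); 4^2 ≡ 16 (mod 153); 4^4 ≡ 103 (mod 153); 4^8 ≡ 52 (mod 153)
4^14 = 4^2 × 4^4 × 4^8 ≡ 16 (mod 153)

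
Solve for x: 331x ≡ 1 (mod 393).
19

gcd(331, 393) = 1, so the inverse exists.
Extended Euclidean algorithm on (393, 331):
393 = 1 × 331 + 62  ⟹  62 = (1)·393 + (-1)·331
331 = 5 × 62 + 21  ⟹  21 = (-5)·393 + (6)·331
62 = 2 × 21 + 20  ⟹  20 = (11)·393 + (-13)·331
21 = 1 × 20 + 1  ⟹  1 = (-16)·393 + (19)·331
So (19)·331 ≡ 1 (mod 393), i.e. 331^(-1) ≡ 19 (mod 393).
Check: 331 × 19 = 6289 ≡ 1 (mod 393)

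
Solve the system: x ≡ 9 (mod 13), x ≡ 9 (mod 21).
9

Using Chinese Remainder Theorem:
M = 13 × 21 = 273
M1 = 21, M2 = 13
y1 = 21^(-1) mod 13 = 5
y2 = 13^(-1) mod 21 = 13
x = (9×21×5 + 9×13×13) mod 273 = 9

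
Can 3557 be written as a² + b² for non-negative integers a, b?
34² + 49² (a=34, b=49)

Factorization: 3557 = 3557
By Fermat: n is sum of two squares iff every prime p ≡ 3 (mod 4) appears to even power.
All primes ≡ 3 (mod 4) appear to even power.
Search a = 0, 1, 2, … for 3557 - a² a perfect square: first hit at a = 34: 3557 - 1156 = 2401 = 49².
3557 = 34² + 49² = 1156 + 2401 ✓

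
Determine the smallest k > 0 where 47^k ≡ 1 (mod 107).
53

107 is prime, so ord(47) divides φ(107) = 106.
Divisors of 106: 1, 2, 53, 106.
Repeated squaring: 47^1 ≡ 47, 47^2 ≡ 69, 47^4 ≡ 53, 47^8 ≡ 27, 47^16 ≡ 87, 47^32 ≡ 79, 47^64 ≡ 35 (mod 107).
Test 47^d mod 107 for each divisor d in increasing order:
47^1 ≡ 47
47^2 ≡ 69
47^53 = 47^32·47^16·47^4·47^1 ≡ 1  ← first divisor giving 1
The order is 53.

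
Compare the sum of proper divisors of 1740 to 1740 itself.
abundant

Proper divisors of 1740: sum = 1 + 2 + 3 + 4 + 5 + 6 + 10 + 12 + ... + 348 + 435 + 580 + 870 (23 divisors) = 3300
Since 3300 > 1740, 1740 is abundant.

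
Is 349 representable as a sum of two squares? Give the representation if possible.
5² + 18² (a=5, b=18)

Factorization: 349 = 349
By Fermat: n is sum of two squares iff every prime p ≡ 3 (mod 4) appears to even power.
All primes ≡ 3 (mod 4) appear to even power.
Search a = 0, 1, 2, … for 349 - a² a perfect square: first hit at a = 5: 349 - 25 = 324 = 18².
349 = 5² + 18² = 25 + 324 ✓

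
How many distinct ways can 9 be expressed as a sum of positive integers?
30

p(n) counts ways to write n as a sum of positive integers (order ignored).
Examples: 9; 8 + 1; 7 + 2; 7 + 1 + 1; 6 + 3; ... (30 total)
p(9) = 30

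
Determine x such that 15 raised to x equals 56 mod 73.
39

Baby-step giant-step with step n = ⌈√73⌉ = 9.
Baby steps 15^j mod 73 (j:value) for j=0..8: 0:1, 1:15, 2:6, 3:17, 4:36, 5:29, 6:70, 7:28, 8:55.
Giant-step multiplier: 15^(-9) ≡ 15^(72-9) = 15^63 ≡ 10 (mod 73).
Giant steps γ_i = 56·10^i mod 73: γ_0=56, γ_1=49, γ_2=52, γ_3=9, γ_4=17 (in table at j=3).
x = i·n + j = 4·9 + 3 = 39.
Check: 15^39 ≡ 56 (mod 73).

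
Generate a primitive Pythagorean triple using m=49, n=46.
(285, 4508, 4517)

Euclid's formula: a = m² - n², b = 2mn, c = m² + n²
m = 49, n = 46
a = 49² - 46² = 2401 - 2116 = 285
b = 2 × 49 × 46 = 4508
c = 49² + 46² = 2401 + 2116 = 4517
Verification: 285² + 4508² = 81225 + 20322064 = 20403289 = 4517² ✓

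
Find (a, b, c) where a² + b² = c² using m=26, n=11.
(555, 572, 797)

Euclid's formula: a = m² - n², b = 2mn, c = m² + n²
m = 26, n = 11
a = 26² - 11² = 676 - 121 = 555
b = 2 × 26 × 11 = 572
c = 26² + 11² = 676 + 121 = 797
Verification: 555² + 572² = 308025 + 327184 = 635209 = 797² ✓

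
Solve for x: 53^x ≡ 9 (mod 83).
8

Baby-step giant-step with step n = ⌈√83⌉ = 10.
Baby steps 53^j mod 83 (j:value) for j=0..9: 0:1, 1:53, 2:70, 3:58, 4:3, 5:76, 6:44, 7:8, 8:9, 9:62.
h = 9 is already in the table at j=8, so x = 8.
Check: 53^8 ≡ 9 (mod 83).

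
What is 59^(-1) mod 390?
119

gcd(59, 390) = 1, so the inverse exists.
Extended Euclidean algorithm on (390, 59):
390 = 6 × 59 + 36  ⟹  36 = (1)·390 + (-6)·59
59 = 1 × 36 + 23  ⟹  23 = (-1)·390 + (7)·59
36 = 1 × 23 + 13  ⟹  13 = (2)·390 + (-13)·59
23 = 1 × 13 + 10  ⟹  10 = (-3)·390 + (20)·59
13 = 1 × 10 + 3  ⟹  3 = (5)·390 + (-33)·59
10 = 3 × 3 + 1  ⟹  1 = (-18)·390 + (119)·59
So (119)·59 ≡ 1 (mod 390), i.e. 59^(-1) ≡ 119 (mod 390).
Check: 59 × 119 = 7021 ≡ 1 (mod 390)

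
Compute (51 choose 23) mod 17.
0

Using Lucas' theorem:
Write n=51 and k=23 in base 17:
n in base 17: [3, 0]
k in base 17: [1, 6]
C(51,23) mod 17 = ∏ C(n_i, k_i) mod 17
Digit binomials (mod 17): C(3,1) = 3; C(0,6) = 0 (k_i > n_i)
Product: 3 × 0 = 0 ≡ 0 (mod 17)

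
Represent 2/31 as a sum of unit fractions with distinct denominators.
1/16 + 1/496

Greedy algorithm:
2/31: ceiling(31/2) = 16, use 1/16
1/496: ceiling(496/1) = 496, use 1/496
Result: 2/31 = 1/16 + 1/496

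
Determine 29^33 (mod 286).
79

Repeated squaring. Binary of 33 = 100001.
29^1 ≡ 29 (mod 286); 29^2 ≡ 269 (mod 286); 29^4 ≡ 3 (mod 286); 29^8 ≡ 9 (mod 286); 29^16 ≡ 81 (mod 286); 29^32 ≡ 269 (mod 286)
29^33 = 29^1 × 29^32 ≡ 79 (mod 286)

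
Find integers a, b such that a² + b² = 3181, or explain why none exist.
34² + 45² (a=34, b=45)

Factorization: 3181 = 3181
By Fermat: n is sum of two squares iff every prime p ≡ 3 (mod 4) appears to even power.
All primes ≡ 3 (mod 4) appear to even power.
Search a = 0, 1, 2, … for 3181 - a² a perfect square: first hit at a = 34: 3181 - 1156 = 2025 = 45².
3181 = 34² + 45² = 1156 + 2025 ✓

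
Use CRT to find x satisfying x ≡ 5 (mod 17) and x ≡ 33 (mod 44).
209

Using Chinese Remainder Theorem:
M = 17 × 44 = 748
M1 = 44, M2 = 17
y1 = 44^(-1) mod 17 = 12
y2 = 17^(-1) mod 44 = 13
x = (5×44×12 + 33×17×13) mod 748 = 209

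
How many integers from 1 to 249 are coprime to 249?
164

249 = 3 × 83
φ(n) = n × ∏(1 - 1/p) for each prime p dividing n
φ(249) = 249 × (1 - 1/3) × (1 - 1/83) = 164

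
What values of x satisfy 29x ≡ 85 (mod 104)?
x ≡ 89 (mod 104)

gcd(29, 104) = 1, which divides 85, so solutions exist.
Find 29^(-1) mod 104 by the extended Euclidean algorithm:
104 = 3 × 29 + 17  ⟹  17 = (1)·104 + (-3)·29
29 = 1 × 17 + 12  ⟹  12 = (-1)·104 + (4)·29
17 = 1 × 12 + 5  ⟹  5 = (2)·104 + (-7)·29
12 = 2 × 5 + 2  ⟹  2 = (-5)·104 + (18)·29
5 = 2 × 2 + 1  ⟹  1 = (12)·104 + (-43)·29
So (-43)·29 ≡ 1 (mod 104), i.e. 29^(-1) ≡ -43 ≡ 61 (mod 104).
x ≡ 61 × 85 = 5185 ≡ 89 (mod 104).
Check: 29 × 89 = 2581 ≡ 85 (mod 104).
Unique solution: x ≡ 89 (mod 104)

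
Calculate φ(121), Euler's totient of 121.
110

121 = 11^2
φ(n) = n × ∏(1 - 1/p) for each prime p dividing n
φ(121) = 121 × (1 - 1/11) = 110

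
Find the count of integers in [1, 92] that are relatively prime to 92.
44

92 = 2^2 × 23
φ(n) = n × ∏(1 - 1/p) for each prime p dividing n
φ(92) = 92 × (1 - 1/2) × (1 - 1/23) = 44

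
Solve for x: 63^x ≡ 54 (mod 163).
50

Baby-step giant-step with step n = ⌈√163⌉ = 13.
Baby steps 63^j mod 163 (j:value) for j=0..12: 0:1, 1:63, 2:57, 3:5, 4:152, 5:122, 6:25, 7:108, 8:121, 9:125, 10:51, 11:116, 12:136.
Giant-step multiplier: 63^(-13) ≡ 63^(162-13) = 63^149 ≡ 101 (mod 163).
Giant steps γ_i = 54·101^i mod 163: γ_0=54, γ_1=75, γ_2=77, γ_3=116 (in table at j=11).
x = i·n + j = 3·13 + 11 = 50.
Check: 63^50 ≡ 54 (mod 163).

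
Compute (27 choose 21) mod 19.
9

Using Lucas' theorem:
Write n=27 and k=21 in base 19:
n in base 19: [1, 8]
k in base 19: [1, 2]
C(27,21) mod 19 = ∏ C(n_i, k_i) mod 19
Digit binomials (mod 19): C(1,1) = 1; C(8,2) = 28 ≡ 9
Product: 1 × 9 = 9 ≡ 9 (mod 19)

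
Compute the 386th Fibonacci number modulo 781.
756

Matrix identity: Q^n = [[F_(n+1), F_n], [F_n, F_(n-1)]] with Q = [[1,1],[1,0]].
n = 386 = 110000010₂. Square-and-multiply, entries mod 781:
Q^1 = [[1,1],[1,0]]
Q^3 = (Q^1)²·Q = [[3,2],[2,1]]
Q^6 = (Q^3)² = [[13,8],[8,5]]
Q^12 = (Q^6)² = [[233,144],[144,89]]
Q^24 = (Q^12)² = [[49,289],[289,541]]
Q^48 = (Q^24)² = [[12,252],[252,541]]
Q^96 = (Q^48)² = [[387,338],[338,49]]
Q^193 = (Q^96)²·Q = [[575,35],[35,540]]
Q^386 = (Q^193)² = [[706,756],[756,731]]
F_386 mod 781 = Q^386[0][1] = 756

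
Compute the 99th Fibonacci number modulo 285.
281

Matrix identity: Q^n = [[F_(n+1), F_n], [F_n, F_(n-1)]] with Q = [[1,1],[1,0]].
n = 99 = 1100011₂. Square-and-multiply, entries mod 285:
Q^1 = [[1,1],[1,0]]
Q^3 = (Q^1)²·Q = [[3,2],[2,1]]
Q^6 = (Q^3)² = [[13,8],[8,5]]
Q^12 = (Q^6)² = [[233,144],[144,89]]
Q^24 = (Q^12)² = [[70,198],[198,157]]
Q^49 = (Q^24)²·Q = [[130,214],[214,201]]
Q^99 = (Q^49)²·Q = [[150,281],[281,154]]
F_99 mod 285 = Q^99[0][1] = 281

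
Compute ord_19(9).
9

19 is prime, so ord(9) divides φ(19) = 18.
Divisors of 18: 1, 2, 3, 6, 9, 18.
Repeated squaring: 9^1 ≡ 9, 9^2 ≡ 5, 9^4 ≡ 6, 9^8 ≡ 17, 9^16 ≡ 4 (mod 19).
Test 9^d mod 19 for each divisor d in increasing order:
9^1 ≡ 9
9^2 ≡ 5
9^3 = 9^2·9^1 ≡ 7
9^6 = 9^4·9^2 ≡ 11
9^9 = 9^8·9^1 ≡ 1  ← first divisor giving 1
The order is 9.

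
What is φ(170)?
64

170 = 2 × 5 × 17
φ(n) = n × ∏(1 - 1/p) for each prime p dividing n
φ(170) = 170 × (1 - 1/2) × (1 - 1/5) × (1 - 1/17) = 64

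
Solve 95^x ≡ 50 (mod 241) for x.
142

Baby-step giant-step with step n = ⌈√241⌉ = 16.
Baby steps 95^j mod 241 (j:value) for j=0..15: 0:1, 1:95, 2:108, 3:138, 4:96, 5:203, 6:5, 7:234, 8:58, 9:208, 10:239, 11:51, 12:25, 13:206, 14:49, 15:76.
Giant-step multiplier: 95^(-16) ≡ 95^(240-16) = 95^224 ≡ 24 (mod 241).
Giant steps γ_i = 50·24^i mod 241: γ_0=50, γ_1=236, γ_2=121, γ_3=12, γ_4=47, γ_5=164, γ_6=80, γ_7=233, γ_8=49 (in table at j=14).
x = i·n + j = 8·16 + 14 = 142.
Check: 95^142 ≡ 50 (mod 241).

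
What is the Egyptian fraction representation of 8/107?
1/14 + 1/300 + 1/224700

Greedy algorithm:
8/107: ceiling(107/8) = 14, use 1/14
5/1498: ceiling(1498/5) = 300, use 1/300
1/224700: ceiling(224700/1) = 224700, use 1/224700
Result: 8/107 = 1/14 + 1/300 + 1/224700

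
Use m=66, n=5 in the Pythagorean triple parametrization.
(4331, 660, 4381)

Euclid's formula: a = m² - n², b = 2mn, c = m² + n²
m = 66, n = 5
a = 66² - 5² = 4356 - 25 = 4331
b = 2 × 66 × 5 = 660
c = 66² + 5² = 4356 + 25 = 4381
Verification: 4331² + 660² = 18757561 + 435600 = 19193161 = 4381² ✓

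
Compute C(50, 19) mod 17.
2

Using Lucas' theorem:
Write n=50 and k=19 in base 17:
n in base 17: [2, 16]
k in base 17: [1, 2]
C(50,19) mod 17 = ∏ C(n_i, k_i) mod 17
Digit binomials (mod 17): C(2,1) = 2; C(16,2) = 120 ≡ 1
Product: 2 × 1 = 2 ≡ 2 (mod 17)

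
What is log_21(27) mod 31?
27

Baby-step giant-step with step n = ⌈√31⌉ = 6.
Baby steps 21^j mod 31 (j:value) for j=0..5: 0:1, 1:21, 2:7, 3:23, 4:18, 5:6.
Giant-step multiplier: 21^(-6) ≡ 21^(30-6) = 21^24 ≡ 16 (mod 31).
Giant steps γ_i = 27·16^i mod 31: γ_0=27, γ_1=29, γ_2=30, γ_3=15, γ_4=23 (in table at j=3).
x = i·n + j = 4·6 + 3 = 27.
Check: 21^27 ≡ 27 (mod 31).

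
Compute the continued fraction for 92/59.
[1; 1, 1, 3, 1, 2, 2]

Euclidean algorithm steps:
92 = 1 × 59 + 33
59 = 1 × 33 + 26
33 = 1 × 26 + 7
26 = 3 × 7 + 5
7 = 1 × 5 + 2
5 = 2 × 2 + 1
2 = 2 × 1 + 0
Continued fraction: [1; 1, 1, 3, 1, 2, 2]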